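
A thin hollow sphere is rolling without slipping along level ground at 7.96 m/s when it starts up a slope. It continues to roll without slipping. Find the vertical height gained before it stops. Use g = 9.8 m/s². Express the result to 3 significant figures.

With I = (2/3)MR², the ratio k = I/(MR²) is 2/3.
Since it rolls without slipping, ω = v/R and KE = ½Mv² + ½Iω² = ½(1+k)Mv² = (5/6)Mv².
All of this converts to potential energy at the highest point: (5/6)Mv₀² = Mgh.
Thus h = (1+k)v₀²/(2g) = 1.667 × 7.96² / (2 × 9.8) ≈ 5.39 m.

h ≈ 5.39 m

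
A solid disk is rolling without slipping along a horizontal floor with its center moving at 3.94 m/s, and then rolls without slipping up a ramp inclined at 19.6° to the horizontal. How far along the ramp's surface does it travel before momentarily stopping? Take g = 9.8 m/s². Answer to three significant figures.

Here I = (1/2)MR², so the shape factor k = I/(MR²) = 0.5.
Rolling without slipping gives ω = v/R, so the total kinetic energy is ½Mv² + ½Iω² = ½(1+k)Mv² = (3/4)Mv².
Setting this equal to Mgh gives the vertical rise h = (1+k)v₀²/(2g) = 1.5×3.94²/(2×9.8) = 1.188 m.
Along the incline, d = h/sinθ = 1.188/sin19.6° ≈ 3.54 m.

d ≈ 3.54 m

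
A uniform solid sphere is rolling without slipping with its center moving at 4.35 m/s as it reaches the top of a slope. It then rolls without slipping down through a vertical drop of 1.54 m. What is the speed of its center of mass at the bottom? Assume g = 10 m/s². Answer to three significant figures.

For this body I = (2/5)MR², i.e. k = I/(MR²) = 0.4.
Since it rolls without slipping, ω = v/R and KE = ½Mv² + ½Iω² = ½(1+k)Mv² = (7/10)Mv².
Conserving energy between top and bottom: (7/10)Mv² = (7/10)Mv₀² + Mgh, hence v² = v₀² + 2gh/(1+k).
v = √(4.35² + 2×10×1.54/1.4) = √40.92 ≈ 6.40 m/s.

v ≈ 6.40 m/s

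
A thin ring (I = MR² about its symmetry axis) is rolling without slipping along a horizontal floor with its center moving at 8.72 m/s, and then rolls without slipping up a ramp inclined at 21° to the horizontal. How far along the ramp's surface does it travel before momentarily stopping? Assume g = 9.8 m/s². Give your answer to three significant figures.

d ≈ 21.7 m

The moment of inertia is MR², giving k ≡ I/(MR²) = 1.
Rolling without slipping gives ω = v/R, so the total kinetic energy is ½Mv² + ½Iω² = ½(1+k)Mv² = Mv².
Setting this equal to Mgh gives the vertical rise h = (1+k)v₀²/(2g) = 2×8.72²/(2×9.8) = 7.759 m.
The distance along the slope is d = h/sinθ = 7.759/sin21° ≈ 21.7 m.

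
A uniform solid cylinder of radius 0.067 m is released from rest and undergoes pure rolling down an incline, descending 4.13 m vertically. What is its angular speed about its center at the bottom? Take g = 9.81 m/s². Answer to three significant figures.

ω ≈ 110 rad/s

The moment of inertia is (1/2)MR², giving k ≡ I/(MR²) = 0.5.
Rolling without slipping gives ω = v/R, so the total kinetic energy is ½Mv² + ½Iω² = ½(1+k)Mv² = (3/4)Mv².
Energy conservation Mgh = ½(1+k)Mv² gives v = √(2gh/(1+k)) = √(2 × 9.81 × 4.13 / 1.5) = 7.35 m/s.
Then ω = v/R = 7.35 / 0.067 ≈ 110 rad/s.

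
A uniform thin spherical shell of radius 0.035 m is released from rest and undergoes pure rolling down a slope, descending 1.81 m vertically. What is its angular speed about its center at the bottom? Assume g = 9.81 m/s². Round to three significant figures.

ω ≈ 132 rad/s

Here I = (2/3)MR², so the shape factor k = I/(MR²) = 2/3.
Pure rolling means v = ωR; then KE = ½Mv² + ½I(v/R)² = ½(1+k)Mv² = (5/6)Mv².
Energy conservation Mgh = ½(1+k)Mv² gives v = √(2gh/(1+k)) = √(2 × 9.81 × 1.81 / 1.667) = 4.616 m/s.
Then ω = v/R = 4.616 / 0.035 ≈ 132 rad/s.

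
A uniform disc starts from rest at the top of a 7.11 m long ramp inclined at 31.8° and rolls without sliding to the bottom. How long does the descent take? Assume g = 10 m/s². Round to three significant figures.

Here I = (1/2)MR², so the shape factor k = I/(MR²) = 0.5.
Translational: Mg sinθ − f = Ma. Rotational about the CM: fR = Iα = kMRa, so f = kMa.
Hence a = g sinθ/(1+k) = 10×sin31.8°/1.5 = 3.513 m/s².
With constant a from rest, t = √(2L/a) = √(2·7.11/3.513) ≈ 2.01 s.

t ≈ 2.01 s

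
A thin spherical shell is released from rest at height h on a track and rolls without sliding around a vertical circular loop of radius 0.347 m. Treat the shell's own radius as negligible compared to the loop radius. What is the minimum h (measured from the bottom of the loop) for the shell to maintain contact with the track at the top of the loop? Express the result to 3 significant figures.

h_min ≈ 0.983 m

Here I = (2/3)MR², so the shape factor k = I/(MR²) = 2/3.
At the top of the loop, the minimum-contact condition is Mg = Mv_top²/r, so v_top² = gr.
With ω = v/R, the kinetic energy at speed v is ½(1+k)Mv² = (5/6)Mv².
Energy conservation from release (height h) to the top (height 2r): Mgh = Mg(2r) + (5/6)M·gr.
Thus h_min = 2r + (1+k)r/2 = r(2 + 1.667/2) = 0.347 × 2.833 ≈ 0.983 m.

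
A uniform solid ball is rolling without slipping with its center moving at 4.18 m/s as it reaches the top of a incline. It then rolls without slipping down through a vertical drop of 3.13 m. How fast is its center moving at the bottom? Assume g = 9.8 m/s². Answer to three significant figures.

v ≈ 7.83 m/s

For this body I = (2/5)MR², i.e. k = I/(MR²) = 0.4.
Since it rolls without slipping, ω = v/R and KE = ½Mv² + ½Iω² = ½(1+k)Mv² = (7/10)Mv².
Conserving energy between top and bottom: (7/10)Mv² = (7/10)Mv₀² + Mgh, hence v² = v₀² + 2gh/(1+k).
v = √(4.18² + 2×9.8×3.13/1.4) = √61.29 ≈ 7.83 m/s.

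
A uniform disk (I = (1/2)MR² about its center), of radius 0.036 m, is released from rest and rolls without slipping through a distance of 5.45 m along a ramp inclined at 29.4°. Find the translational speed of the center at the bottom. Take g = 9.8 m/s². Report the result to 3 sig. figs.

v ≈ 5.91 m/s

With I = (1/2)MR², the ratio k = I/(MR²) is 0.5.
The rolling condition ω = v/R makes the rotational term ½I(v/R)² = ½kMv², so KE_total = ½(1+k)Mv² = (3/4)Mv².
The vertical drop is h = L sinθ = 5.45 × sin29.4° = 2.675 m.
Energy conservation: Mgh = (3/4)Mv², so v = √(2gh/(1+k)) = √(2 × 9.8 × 2.675 / 1.5) ≈ 5.91 m/s.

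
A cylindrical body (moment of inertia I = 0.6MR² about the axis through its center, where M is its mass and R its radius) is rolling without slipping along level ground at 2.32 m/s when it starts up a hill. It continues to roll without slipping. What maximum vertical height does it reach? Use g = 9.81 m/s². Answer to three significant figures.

Here I = 0.6MR², so the shape factor k = I/(MR²) = 0.6.
Pure rolling means v = ωR; then KE = ½Mv² + ½I(v/R)² = ½(1+k)Mv² = (4/5)Mv².
All of this converts to potential energy at the highest point: (4/5)Mv₀² = Mgh.
Thus h = (1+k)v₀²/(2g) = 1.6 × 2.32² / (2 × 9.81) ≈ 0.439 m.

h ≈ 0.439 m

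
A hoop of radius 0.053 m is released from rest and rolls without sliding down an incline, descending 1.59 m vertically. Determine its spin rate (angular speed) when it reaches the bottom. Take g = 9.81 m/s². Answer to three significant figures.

With I = MR², the ratio k = I/(MR²) is 1.
Since it rolls without slipping, ω = v/R and KE = ½Mv² + ½Iω² = ½(1+k)Mv² = Mv².
Energy conservation Mgh = ½(1+k)Mv² gives v = √(2gh/(1+k)) = √(2 × 9.81 × 1.59 / 2) = 3.949 m/s.
The angular speed follows from ω = v/R = 3.949/0.053 ≈ 74.5 rad/s.

ω ≈ 74.5 rad/s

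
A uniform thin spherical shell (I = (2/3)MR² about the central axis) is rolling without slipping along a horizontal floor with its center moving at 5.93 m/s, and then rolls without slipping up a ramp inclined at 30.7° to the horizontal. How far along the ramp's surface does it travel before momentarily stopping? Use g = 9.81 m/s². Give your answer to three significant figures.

d ≈ 5.85 m

With I = (2/3)MR², the ratio k = I/(MR²) is 2/3.
Since it rolls without slipping, ω = v/R and KE = ½Mv² + ½Iω² = ½(1+k)Mv² = (5/6)Mv².
Setting this equal to Mgh gives the vertical rise h = (1+k)v₀²/(2g) = 1.667×5.93²/(2×9.81) = 2.987 m.
Along the incline, d = h/sinθ = 2.987/sin30.7° ≈ 5.85 m.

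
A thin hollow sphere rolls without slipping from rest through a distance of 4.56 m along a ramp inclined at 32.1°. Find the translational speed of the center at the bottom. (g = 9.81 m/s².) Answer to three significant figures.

The moment of inertia is (2/3)MR², giving k ≡ I/(MR²) = 2/3.
Since it rolls without slipping, ω = v/R and KE = ½Mv² + ½Iω² = ½(1+k)Mv² = (5/6)Mv².
The vertical drop is h = L sinθ = 4.56 × sin32.1° = 2.423 m.
Setting Mgh = (5/6)Mv² gives v = √(2gh/(1+k)) = √(2·9.81·2.423/1.667) ≈ 5.34 m/s.

v ≈ 5.34 m/s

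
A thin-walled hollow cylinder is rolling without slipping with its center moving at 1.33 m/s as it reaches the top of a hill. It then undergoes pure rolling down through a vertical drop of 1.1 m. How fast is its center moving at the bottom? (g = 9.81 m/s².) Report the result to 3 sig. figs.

v ≈ 3.54 m/s

With I = MR², the ratio k = I/(MR²) is 1.
Since it rolls without slipping, ω = v/R and KE = ½Mv² + ½Iω² = ½(1+k)Mv² = Mv².
Energy conservation: Mv₀² + Mgh = Mv², so v² = v₀² + 2gh/(1+k).
v = √(1.33² + 2×9.81×1.1/2) = √12.56 ≈ 3.54 m/s.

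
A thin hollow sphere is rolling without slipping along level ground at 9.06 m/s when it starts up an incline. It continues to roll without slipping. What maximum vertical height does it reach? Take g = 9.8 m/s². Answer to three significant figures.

h ≈ 6.98 m

The moment of inertia is (2/3)MR², giving k ≡ I/(MR²) = 2/3.
The rolling condition ω = v/R makes the rotational term ½I(v/R)² = ½kMv², so KE_total = ½(1+k)Mv² = (5/6)Mv².
All of this converts to potential energy at the highest point: (5/6)Mv₀² = Mgh.
Thus h = (1+k)v₀²/(2g) = 1.667 × 9.06² / (2 × 9.8) ≈ 6.98 m.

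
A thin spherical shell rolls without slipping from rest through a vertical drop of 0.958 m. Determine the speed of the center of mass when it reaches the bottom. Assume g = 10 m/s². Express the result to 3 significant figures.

Here I = (2/3)MR², so the shape factor k = I/(MR²) = 2/3.
Pure rolling means v = ωR; then KE = ½Mv² + ½I(v/R)² = ½(1+k)Mv² = (5/6)Mv².
Energy conservation: Mgh = (5/6)Mv², so v = √(2gh/(1+k)) = √(2 × 10 × 0.958 / 1.667) ≈ 3.39 m/s.

v ≈ 3.39 m/s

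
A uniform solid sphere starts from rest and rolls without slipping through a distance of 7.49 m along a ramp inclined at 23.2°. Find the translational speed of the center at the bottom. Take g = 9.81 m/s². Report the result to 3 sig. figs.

The moment of inertia is (2/5)MR², giving k ≡ I/(MR²) = 0.4.
Pure rolling means v = ωR; then KE = ½Mv² + ½I(v/R)² = ½(1+k)Mv² = (7/10)Mv².
The vertical drop is h = L sinθ = 7.49 × sin23.2° = 2.951 m.
Setting Mgh = (7/10)Mv² gives v = √(2gh/(1+k)) = √(2·9.81·2.951/1.4) ≈ 6.43 m/s.

v ≈ 6.43 m/s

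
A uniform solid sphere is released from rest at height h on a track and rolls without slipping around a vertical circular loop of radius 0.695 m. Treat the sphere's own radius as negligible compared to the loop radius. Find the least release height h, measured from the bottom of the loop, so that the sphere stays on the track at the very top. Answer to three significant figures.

With I = (2/5)MR², the ratio k = I/(MR²) is 0.4.
At the top of the loop, the minimum-contact condition is Mg = Mv_top²/r, so v_top² = gr.
With ω = v/R, the kinetic energy at speed v is ½(1+k)Mv² = (7/10)Mv².
Energy conservation from release (height h) to the top (height 2r): Mgh = Mg(2r) + (7/10)M·gr.
Thus h_min = 2r + (1+k)r/2 = r(2 + 1.4/2) = 0.695 × 2.7 ≈ 1.88 m.

h_min ≈ 1.88 m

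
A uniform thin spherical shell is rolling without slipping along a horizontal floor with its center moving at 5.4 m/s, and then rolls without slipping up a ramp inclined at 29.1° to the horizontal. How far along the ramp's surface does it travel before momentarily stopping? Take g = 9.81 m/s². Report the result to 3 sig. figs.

With I = (2/3)MR², the ratio k = I/(MR²) is 2/3.
Since it rolls without slipping, ω = v/R and KE = ½Mv² + ½Iω² = ½(1+k)Mv² = (5/6)Mv².
Setting this equal to Mgh gives the vertical rise h = (1+k)v₀²/(2g) = 1.667×5.4²/(2×9.81) = 2.477 m.
The distance along the slope is d = h/sinθ = 2.477/sin29.1° ≈ 5.09 m.

d ≈ 5.09 m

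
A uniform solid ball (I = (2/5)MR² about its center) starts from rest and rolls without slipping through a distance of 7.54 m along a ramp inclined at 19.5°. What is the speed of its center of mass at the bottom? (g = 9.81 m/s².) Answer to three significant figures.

v ≈ 5.94 m/s

For this body I = (2/5)MR², i.e. k = I/(MR²) = 0.4.
Pure rolling means v = ωR; then KE = ½Mv² + ½I(v/R)² = ½(1+k)Mv² = (7/10)Mv².
The vertical drop is h = L sinθ = 7.54 × sin19.5° = 2.517 m.
Energy conservation: Mgh = (7/10)Mv², so v = √(2gh/(1+k)) = √(2 × 9.81 × 2.517 / 1.4) ≈ 5.94 m/s.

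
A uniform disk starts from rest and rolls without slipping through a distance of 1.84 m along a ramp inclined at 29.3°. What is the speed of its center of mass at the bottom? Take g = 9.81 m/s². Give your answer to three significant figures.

Here I = (1/2)MR², so the shape factor k = I/(MR²) = 0.5.
Pure rolling means v = ωR; then KE = ½Mv² + ½I(v/R)² = ½(1+k)Mv² = (3/4)Mv².
The vertical drop is h = L sinθ = 1.84 × sin29.3° = 0.9005 m.
Setting Mgh = (3/4)Mv² gives v = √(2gh/(1+k)) = √(2·9.81·0.9005/1.5) ≈ 3.43 m/s.

v ≈ 3.43 m/s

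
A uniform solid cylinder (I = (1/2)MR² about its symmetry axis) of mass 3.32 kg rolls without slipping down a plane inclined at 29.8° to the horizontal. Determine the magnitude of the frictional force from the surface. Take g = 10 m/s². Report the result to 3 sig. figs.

With I = (1/2)MR², the ratio k = I/(MR²) is 0.5.
Newton's second law down the slope: Mg sinθ − f = Ma. The torque equation fR = Iα (with α = a/R) gives f = kMa.
Combining, a = g sinθ/(1+k) and f = kMa = kMg sinθ/(1+k).
f = 0.5 × 3.32 × 10 × sin29.8° / 1.5 ≈ 5.50 N.

f ≈ 5.50 N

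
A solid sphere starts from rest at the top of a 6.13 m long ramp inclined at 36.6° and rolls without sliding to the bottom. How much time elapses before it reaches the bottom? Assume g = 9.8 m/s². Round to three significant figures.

t ≈ 1.71 s

Here I = (2/5)MR², so the shape factor k = I/(MR²) = 0.4.
Translational: Mg sinθ − f = Ma. Rotational about the CM: fR = Iα = kMRa, so f = kMa.
Hence a = g sinθ/(1+k) = 9.8×sin36.6°/1.4 = 4.174 m/s².
With constant a from rest, t = √(2L/a) = √(2·6.13/4.174) ≈ 1.71 s.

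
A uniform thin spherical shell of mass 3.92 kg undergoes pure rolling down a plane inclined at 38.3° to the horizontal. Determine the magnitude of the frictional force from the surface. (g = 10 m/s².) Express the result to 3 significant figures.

For this body I = (2/3)MR², i.e. k = I/(MR²) = 2/3.
Translational: Mg sinθ − f = Ma. Rotational about the CM: fR = Iα = kMRa, so f = kMa.
Combining, a = g sinθ/(1+k) and f = kMa = kMg sinθ/(1+k).
f = (2/3) × 3.92 × 10 × sin38.3° / 1.667 ≈ 9.72 N.

f ≈ 9.72 N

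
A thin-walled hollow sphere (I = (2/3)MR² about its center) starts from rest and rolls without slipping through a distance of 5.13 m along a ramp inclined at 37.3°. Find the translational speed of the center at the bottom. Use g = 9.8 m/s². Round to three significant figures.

For this body I = (2/3)MR², i.e. k = I/(MR²) = 2/3.
Pure rolling means v = ωR; then KE = ½Mv² + ½I(v/R)² = ½(1+k)Mv² = (5/6)Mv².
The vertical drop is h = L sinθ = 5.13 × sin37.3° = 3.109 m.
Energy conservation: Mgh = (5/6)Mv², so v = √(2gh/(1+k)) = √(2 × 9.8 × 3.109 / 1.667) ≈ 6.05 m/s.

v ≈ 6.05 m/s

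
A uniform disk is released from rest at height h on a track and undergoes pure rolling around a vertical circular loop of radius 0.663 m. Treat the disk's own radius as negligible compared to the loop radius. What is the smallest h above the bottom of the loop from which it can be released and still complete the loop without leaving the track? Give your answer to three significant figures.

h_min ≈ 1.82 m

Here I = (1/2)MR², so the shape factor k = I/(MR²) = 0.5.
At the top, contact is just lost when gravity alone supplies the centripetal force: Mg = Mv_top²/r, i.e. v_top² = gr.
With ω = v/R, the kinetic energy at speed v is ½(1+k)Mv² = (3/4)Mv².
Energy conservation from release (height h) to the top (height 2r): Mgh = Mg(2r) + (3/4)M·gr.
Thus h_min = 2r + (1+k)r/2 = r(2 + 1.5/2) = 0.663 × 2.75 ≈ 1.82 m.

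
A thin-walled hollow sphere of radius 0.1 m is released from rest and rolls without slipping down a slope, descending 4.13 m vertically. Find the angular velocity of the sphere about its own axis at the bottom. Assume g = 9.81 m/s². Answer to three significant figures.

ω ≈ 69.7 rad/s

Here I = (2/3)MR², so the shape factor k = I/(MR²) = 2/3.
The rolling condition ω = v/R makes the rotational term ½I(v/R)² = ½kMv², so KE_total = ½(1+k)Mv² = (5/6)Mv².
Energy conservation Mgh = ½(1+k)Mv² gives v = √(2gh/(1+k)) = √(2 × 9.81 × 4.13 / 1.667) = 6.973 m/s.
The angular speed follows from ω = v/R = 6.973/0.1 ≈ 69.7 rad/s.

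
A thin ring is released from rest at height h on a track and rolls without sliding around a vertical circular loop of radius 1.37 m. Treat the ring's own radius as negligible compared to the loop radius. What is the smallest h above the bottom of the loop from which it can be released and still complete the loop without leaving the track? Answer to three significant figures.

For this body I = MR², i.e. k = I/(MR²) = 1.
At the top of the loop, the minimum-contact condition is Mg = Mv_top²/r, so v_top² = gr.
With ω = v/R, the kinetic energy at speed v is ½(1+k)Mv² = Mv².
Energy conservation from release (height h) to the top (height 2r): Mgh = Mg(2r) + M·gr.
Thus h_min = 2r + (1+k)r/2 = r(2 + 2/2) = 1.37 × 3 ≈ 4.11 m.

h_min ≈ 4.11 m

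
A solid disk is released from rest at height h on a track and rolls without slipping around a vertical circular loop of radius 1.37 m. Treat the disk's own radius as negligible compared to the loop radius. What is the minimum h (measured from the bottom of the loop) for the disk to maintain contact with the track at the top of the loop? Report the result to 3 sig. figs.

h_min ≈ 3.77 m

With I = (1/2)MR², the ratio k = I/(MR²) is 0.5.
At the top, contact is just lost when gravity alone supplies the centripetal force: Mg = Mv_top²/r, i.e. v_top² = gr.
With ω = v/R, the kinetic energy at speed v is ½(1+k)Mv² = (3/4)Mv².
Energy conservation from release (height h) to the top (height 2r): Mgh = Mg(2r) + (3/4)M·gr.
Thus h_min = 2r + (1+k)r/2 = r(2 + 1.5/2) = 1.37 × 2.75 ≈ 3.77 m.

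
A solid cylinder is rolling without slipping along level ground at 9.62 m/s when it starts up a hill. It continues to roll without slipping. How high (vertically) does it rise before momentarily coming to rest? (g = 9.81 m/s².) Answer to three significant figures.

With I = (1/2)MR², the ratio k = I/(MR²) is 0.5.
Pure rolling means v = ωR; then KE = ½Mv² + ½I(v/R)² = ½(1+k)Mv² = (3/4)Mv².
At the top the kinetic energy is zero, so (3/4)Mv₀² = Mgh.
Thus h = (1+k)v₀²/(2g) = 1.5 × 9.62² / (2 × 9.81) ≈ 7.08 m.

h ≈ 7.08 m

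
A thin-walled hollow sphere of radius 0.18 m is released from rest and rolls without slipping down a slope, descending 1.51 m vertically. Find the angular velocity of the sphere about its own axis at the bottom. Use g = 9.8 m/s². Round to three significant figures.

The moment of inertia is (2/3)MR², giving k ≡ I/(MR²) = 2/3.
Since it rolls without slipping, ω = v/R and KE = ½Mv² + ½Iω² = ½(1+k)Mv² = (5/6)Mv².
Energy conservation Mgh = ½(1+k)Mv² gives v = √(2gh/(1+k)) = √(2 × 9.8 × 1.51 / 1.667) = 4.214 m/s.
Then ω = v/R = 4.214 / 0.18 ≈ 23.4 rad/s.

ω ≈ 23.4 rad/s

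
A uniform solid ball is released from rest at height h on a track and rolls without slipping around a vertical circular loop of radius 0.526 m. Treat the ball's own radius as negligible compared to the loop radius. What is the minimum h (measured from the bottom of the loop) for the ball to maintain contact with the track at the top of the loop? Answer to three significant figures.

Here I = (2/5)MR², so the shape factor k = I/(MR²) = 0.4.
At the top, contact is just lost when gravity alone supplies the centripetal force: Mg = Mv_top²/r, i.e. v_top² = gr.
With ω = v/R, the kinetic energy at speed v is ½(1+k)Mv² = (7/10)Mv².
Energy conservation from release (height h) to the top (height 2r): Mgh = Mg(2r) + (7/10)M·gr.
Thus h_min = 2r + (1+k)r/2 = r(2 + 1.4/2) = 0.526 × 2.7 ≈ 1.42 m.

h_min ≈ 1.42 m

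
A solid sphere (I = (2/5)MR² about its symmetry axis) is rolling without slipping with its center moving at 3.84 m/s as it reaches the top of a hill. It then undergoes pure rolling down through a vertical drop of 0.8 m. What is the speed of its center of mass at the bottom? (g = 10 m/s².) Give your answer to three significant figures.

v ≈ 5.12 m/s

The moment of inertia is (2/5)MR², giving k ≡ I/(MR²) = 0.4.
Rolling without slipping gives ω = v/R, so the total kinetic energy is ½Mv² + ½Iω² = ½(1+k)Mv² = (7/10)Mv².
Conserving energy between top and bottom: (7/10)Mv² = (7/10)Mv₀² + Mgh, hence v² = v₀² + 2gh/(1+k).
v = √(3.84² + 2×10×0.8/1.4) = √26.17 ≈ 5.12 m/s.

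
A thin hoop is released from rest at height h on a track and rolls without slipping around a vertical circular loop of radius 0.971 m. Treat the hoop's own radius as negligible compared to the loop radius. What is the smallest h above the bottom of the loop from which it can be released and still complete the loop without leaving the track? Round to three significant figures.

h_min ≈ 2.91 m

For this body I = MR², i.e. k = I/(MR²) = 1.
At the top, contact is just lost when gravity alone supplies the centripetal force: Mg = Mv_top²/r, i.e. v_top² = gr.
With ω = v/R, the kinetic energy at speed v is ½(1+k)Mv² = Mv².
Energy conservation from release (height h) to the top (height 2r): Mgh = Mg(2r) + M·gr.
Thus h_min = 2r + (1+k)r/2 = r(2 + 2/2) = 0.971 × 3 ≈ 2.91 m.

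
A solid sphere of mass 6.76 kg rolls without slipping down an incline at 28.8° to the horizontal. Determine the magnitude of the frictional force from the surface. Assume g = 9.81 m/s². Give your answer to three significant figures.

Here I = (2/5)MR², so the shape factor k = I/(MR²) = 0.4.
Translational: Mg sinθ − f = Ma. Rotational about the CM: fR = Iα = kMRa, so f = kMa.
Combining, a = g sinθ/(1+k) and f = kMa = kMg sinθ/(1+k).
f = 0.4 × 6.76 × 9.81 × sin28.8° / 1.4 ≈ 9.13 N.

f ≈ 9.13 N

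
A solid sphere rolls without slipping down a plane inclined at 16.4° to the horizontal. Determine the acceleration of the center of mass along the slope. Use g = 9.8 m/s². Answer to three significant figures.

a ≈ 1.98 m/s²

The moment of inertia is (2/5)MR², giving k ≡ I/(MR²) = 0.4.
Along the incline Mg sinθ − f = Ma, and torque about the center fR = Iα = kMR²(a/R) gives f = kMa.
Eliminating f: Mg sinθ = (1+k)Ma, so a = g sinθ/(1+k) = 9.8 × sin16.4° / 1.4 ≈ 1.98 m/s².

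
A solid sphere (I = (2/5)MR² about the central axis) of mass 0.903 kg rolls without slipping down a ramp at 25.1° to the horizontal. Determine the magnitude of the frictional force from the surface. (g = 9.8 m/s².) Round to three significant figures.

f ≈ 1.07 N

Here I = (2/5)MR², so the shape factor k = I/(MR²) = 0.4.
Along the incline Mg sinθ − f = Ma, and torque about the center fR = Iα = kMR²(a/R) gives f = kMa.
Combining, a = g sinθ/(1+k) and f = kMa = kMg sinθ/(1+k).
f = 0.4 × 0.903 × 9.8 × sin25.1° / 1.4 ≈ 1.07 N.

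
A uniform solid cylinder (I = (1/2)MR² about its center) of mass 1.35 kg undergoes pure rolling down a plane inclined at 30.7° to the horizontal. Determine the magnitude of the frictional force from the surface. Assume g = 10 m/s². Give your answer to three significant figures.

f ≈ 2.30 N

For this body I = (1/2)MR², i.e. k = I/(MR²) = 0.5.
Newton's second law down the slope: Mg sinθ − f = Ma. The torque equation fR = Iα (with α = a/R) gives f = kMa.
Combining, a = g sinθ/(1+k) and f = kMa = kMg sinθ/(1+k).
f = 0.5 × 1.35 × 10 × sin30.7° / 1.5 ≈ 2.30 N.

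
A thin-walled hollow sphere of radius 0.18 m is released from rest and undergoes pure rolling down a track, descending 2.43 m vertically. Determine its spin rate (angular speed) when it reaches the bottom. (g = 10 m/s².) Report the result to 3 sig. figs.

ω ≈ 30.0 rad/s

With I = (2/3)MR², the ratio k = I/(MR²) is 2/3.
Since it rolls without slipping, ω = v/R and KE = ½Mv² + ½Iω² = ½(1+k)Mv² = (5/6)Mv².
Energy conservation Mgh = ½(1+k)Mv² gives v = √(2gh/(1+k)) = √(2 × 10 × 2.43 / 1.667) = 5.4 m/s.
Then ω = v/R = 5.4 / 0.18 ≈ 30.0 rad/s.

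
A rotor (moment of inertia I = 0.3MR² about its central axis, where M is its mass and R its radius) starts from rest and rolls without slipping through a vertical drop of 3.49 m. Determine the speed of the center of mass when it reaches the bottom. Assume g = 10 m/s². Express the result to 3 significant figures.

v ≈ 7.33 m/s

With I = 0.3MR², the ratio k = I/(MR²) is 0.3.
Since it rolls without slipping, ω = v/R and KE = ½Mv² + ½Iω² = ½(1+k)Mv² = (13/20)Mv².
Energy conservation: Mgh = (13/20)Mv², so v = √(2gh/(1+k)) = √(2 × 10 × 3.49 / 1.3) ≈ 7.33 m/s.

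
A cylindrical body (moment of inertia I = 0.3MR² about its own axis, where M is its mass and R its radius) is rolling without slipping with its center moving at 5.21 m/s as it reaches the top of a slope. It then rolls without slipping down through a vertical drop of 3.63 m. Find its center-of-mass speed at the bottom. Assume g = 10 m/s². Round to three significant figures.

v ≈ 9.11 m/s

The moment of inertia is 0.3MR², giving k ≡ I/(MR²) = 0.3.
Pure rolling means v = ωR; then KE = ½Mv² + ½I(v/R)² = ½(1+k)Mv² = (13/20)Mv².
Conserving energy between top and bottom: (13/20)Mv² = (13/20)Mv₀² + Mgh, hence v² = v₀² + 2gh/(1+k).
v = √(5.21² + 2×10×3.63/1.3) = √82.99 ≈ 9.11 m/s.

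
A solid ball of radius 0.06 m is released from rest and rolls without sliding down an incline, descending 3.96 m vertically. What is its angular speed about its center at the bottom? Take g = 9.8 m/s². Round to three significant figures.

Here I = (2/5)MR², so the shape factor k = I/(MR²) = 0.4.
Pure rolling means v = ωR; then KE = ½Mv² + ½I(v/R)² = ½(1+k)Mv² = (7/10)Mv².
Energy conservation Mgh = ½(1+k)Mv² gives v = √(2gh/(1+k)) = √(2 × 9.8 × 3.96 / 1.4) = 7.446 m/s.
The angular speed follows from ω = v/R = 7.446/0.06 ≈ 124 rad/s.

ω ≈ 124 rad/s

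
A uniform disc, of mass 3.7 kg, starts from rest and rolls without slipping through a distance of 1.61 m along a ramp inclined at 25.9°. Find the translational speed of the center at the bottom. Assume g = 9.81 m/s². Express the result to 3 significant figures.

v ≈ 3.03 m/s

With I = (1/2)MR², the ratio k = I/(MR²) is 0.5.
Pure rolling means v = ωR; then KE = ½Mv² + ½I(v/R)² = ½(1+k)Mv² = (3/4)Mv².
The vertical drop is h = L sinθ = 1.61 × sin25.9° = 0.7033 m.
Energy conservation: Mgh = (3/4)Mv², so v = √(2gh/(1+k)) = √(2 × 9.81 × 0.7033 / 1.5) ≈ 3.03 m/s.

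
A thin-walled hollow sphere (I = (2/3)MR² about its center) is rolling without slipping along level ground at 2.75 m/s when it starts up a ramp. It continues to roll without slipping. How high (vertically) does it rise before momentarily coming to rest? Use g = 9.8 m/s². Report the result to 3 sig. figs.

h ≈ 0.643 m

Here I = (2/3)MR², so the shape factor k = I/(MR²) = 2/3.
Rolling without slipping gives ω = v/R, so the total kinetic energy is ½Mv² + ½Iω² = ½(1+k)Mv² = (5/6)Mv².
All of this converts to potential energy at the highest point: (5/6)Mv₀² = Mgh.
Thus h = (1+k)v₀²/(2g) = 1.667 × 2.75² / (2 × 9.8) ≈ 0.643 m.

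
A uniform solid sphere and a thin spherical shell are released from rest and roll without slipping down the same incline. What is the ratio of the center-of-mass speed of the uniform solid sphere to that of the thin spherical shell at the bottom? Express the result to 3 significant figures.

Each satisfies Mgh = ½(1+k)Mv² with k = I/(MR²), so v ∝ 1/√(1+k).
For the uniform solid sphere k = 0.4; for the thin spherical shell k = 2/3.
v₁/v₂ = √((1+k₂)/(1+k₁)) = √(1.667/1.4) ≈ 1.09.

v_ratio ≈ 1.09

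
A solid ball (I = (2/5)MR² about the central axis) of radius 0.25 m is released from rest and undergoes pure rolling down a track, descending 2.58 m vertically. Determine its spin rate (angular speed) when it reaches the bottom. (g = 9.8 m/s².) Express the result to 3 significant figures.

ω ≈ 24.0 rad/s

For this body I = (2/5)MR², i.e. k = I/(MR²) = 0.4.
Rolling without slipping gives ω = v/R, so the total kinetic energy is ½Mv² + ½Iω² = ½(1+k)Mv² = (7/10)Mv².
Energy conservation Mgh = ½(1+k)Mv² gives v = √(2gh/(1+k)) = √(2 × 9.8 × 2.58 / 1.4) = 6.01 m/s.
The angular speed follows from ω = v/R = 6.01/0.25 ≈ 24.0 rad/s.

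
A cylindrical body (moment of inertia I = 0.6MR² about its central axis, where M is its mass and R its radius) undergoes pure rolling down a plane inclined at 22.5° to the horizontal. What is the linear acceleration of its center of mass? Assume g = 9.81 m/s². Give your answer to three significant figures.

With I = 0.6MR², the ratio k = I/(MR²) is 0.6.
Newton's second law down the slope: Mg sinθ − f = Ma. The torque equation fR = Iα (with α = a/R) gives f = kMa.
Eliminating f: Mg sinθ = (1+k)Ma, so a = g sinθ/(1+k) = 9.81 × sin22.5° / 1.6 ≈ 2.35 m/s².

a ≈ 2.35 m/s²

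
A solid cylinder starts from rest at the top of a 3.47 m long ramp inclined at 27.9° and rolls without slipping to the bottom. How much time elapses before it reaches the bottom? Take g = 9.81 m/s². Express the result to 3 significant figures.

t ≈ 1.51 s

For this body I = (1/2)MR², i.e. k = I/(MR²) = 0.5.
Newton's second law down the slope: Mg sinθ − f = Ma. The torque equation fR = Iα (with α = a/R) gives f = kMa.
Hence a = g sinθ/(1+k) = 9.81×sin27.9°/1.5 = 3.06 m/s².
With constant a from rest, t = √(2L/a) = √(2·3.47/3.06) ≈ 1.51 s.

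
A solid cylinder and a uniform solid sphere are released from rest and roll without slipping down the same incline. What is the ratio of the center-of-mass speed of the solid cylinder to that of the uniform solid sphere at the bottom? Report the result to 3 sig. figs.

Each satisfies Mgh = ½(1+k)Mv² with k = I/(MR²), so v ∝ 1/√(1+k).
For the solid cylinder k = 0.5; for the uniform solid sphere k = 0.4.
v₁/v₂ = √((1+k₂)/(1+k₁)) = √(1.4/1.5) ≈ 0.966.

v_ratio ≈ 0.966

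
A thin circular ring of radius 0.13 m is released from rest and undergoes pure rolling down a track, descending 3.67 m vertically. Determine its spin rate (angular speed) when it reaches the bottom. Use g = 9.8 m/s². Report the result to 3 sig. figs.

Here I = MR², so the shape factor k = I/(MR²) = 1.
Since it rolls without slipping, ω = v/R and KE = ½Mv² + ½Iω² = ½(1+k)Mv² = Mv².
Energy conservation Mgh = ½(1+k)Mv² gives v = √(2gh/(1+k)) = √(2 × 9.8 × 3.67 / 2) = 5.997 m/s.
Then ω = v/R = 5.997 / 0.13 ≈ 46.1 rad/s.

ω ≈ 46.1 rad/s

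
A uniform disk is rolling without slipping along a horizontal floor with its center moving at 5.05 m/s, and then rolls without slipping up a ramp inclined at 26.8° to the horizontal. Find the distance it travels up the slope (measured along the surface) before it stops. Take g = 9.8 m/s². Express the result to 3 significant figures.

The moment of inertia is (1/2)MR², giving k ≡ I/(MR²) = 0.5.
Pure rolling means v = ωR; then KE = ½Mv² + ½I(v/R)² = ½(1+k)Mv² = (3/4)Mv².
Setting this equal to Mgh gives the vertical rise h = (1+k)v₀²/(2g) = 1.5×5.05²/(2×9.8) = 1.952 m.
Along the incline, d = h/sinθ = 1.952/sin26.8° ≈ 4.33 m.

d ≈ 4.33 m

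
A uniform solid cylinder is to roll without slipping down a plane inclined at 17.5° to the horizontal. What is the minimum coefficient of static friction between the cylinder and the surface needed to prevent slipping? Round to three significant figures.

Here I = (1/2)MR², so the shape factor k = I/(MR²) = 0.5.
Newton's second law down the slope: Mg sinθ − f = Ma. The torque equation fR = Iα (with α = a/R) gives f = kMa.
These give a = g sinθ/(1+k) and the required friction f = kMg sinθ/(1+k).
With N = Mg cosθ, the no-slip condition f ≤ μN gives μ_min = f/N = k tanθ/(1+k).
μ_min = 0.5 × tan17.5° / 1.5 ≈ 0.105.

μ_min ≈ 0.105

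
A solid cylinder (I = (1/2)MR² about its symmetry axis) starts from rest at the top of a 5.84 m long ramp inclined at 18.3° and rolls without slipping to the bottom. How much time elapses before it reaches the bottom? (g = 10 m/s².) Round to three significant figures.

For this body I = (1/2)MR², i.e. k = I/(MR²) = 0.5.
Translational: Mg sinθ − f = Ma. Rotational about the CM: fR = Iα = kMRa, so f = kMa.
Hence a = g sinθ/(1+k) = 10×sin18.3°/1.5 = 2.093 m/s².
Starting from rest, L = ½at², so t = √(2L/a) = √(2×5.84/2.093) ≈ 2.36 s.

t ≈ 2.36 s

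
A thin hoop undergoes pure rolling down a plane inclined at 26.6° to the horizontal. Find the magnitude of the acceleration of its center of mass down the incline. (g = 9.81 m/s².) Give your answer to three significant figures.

a ≈ 2.20 m/s²

For this body I = MR², i.e. k = I/(MR²) = 1.
Translational: Mg sinθ − f = Ma. Rotational about the CM: fR = Iα = kMRa, so f = kMa.
Eliminating f: Mg sinθ = (1+k)Ma, so a = g sinθ/(1+k) = 9.81 × sin26.6° / 2 ≈ 2.20 m/s².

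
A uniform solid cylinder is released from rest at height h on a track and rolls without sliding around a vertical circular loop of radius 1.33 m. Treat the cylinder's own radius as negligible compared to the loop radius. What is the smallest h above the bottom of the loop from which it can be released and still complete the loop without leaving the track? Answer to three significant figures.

With I = (1/2)MR², the ratio k = I/(MR²) is 0.5.
At the top, contact is just lost when gravity alone supplies the centripetal force: Mg = Mv_top²/r, i.e. v_top² = gr.
With ω = v/R, the kinetic energy at speed v is ½(1+k)Mv² = (3/4)Mv².
Energy conservation from release (height h) to the top (height 2r): Mgh = Mg(2r) + (3/4)M·gr.
Thus h_min = 2r + (1+k)r/2 = r(2 + 1.5/2) = 1.33 × 2.75 ≈ 3.66 m.

h_min ≈ 3.66 m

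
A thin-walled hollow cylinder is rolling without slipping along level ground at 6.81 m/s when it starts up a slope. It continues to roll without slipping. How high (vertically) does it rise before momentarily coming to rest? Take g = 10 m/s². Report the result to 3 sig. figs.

h ≈ 4.64 m

The moment of inertia is MR², giving k ≡ I/(MR²) = 1.
The rolling condition ω = v/R makes the rotational term ½I(v/R)² = ½kMv², so KE_total = ½(1+k)Mv² = Mv².
All of this converts to potential energy at the highest point: Mv₀² = Mgh.
Thus h = (1+k)v₀²/(2g) = 2 × 6.81² / (2 × 10) ≈ 4.64 m.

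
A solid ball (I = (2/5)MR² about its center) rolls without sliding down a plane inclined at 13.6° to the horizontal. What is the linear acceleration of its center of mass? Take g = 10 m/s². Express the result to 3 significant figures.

Here I = (2/5)MR², so the shape factor k = I/(MR²) = 0.4.
Newton's second law down the slope: Mg sinθ − f = Ma. The torque equation fR = Iα (with α = a/R) gives f = kMa.
Eliminating f: Mg sinθ = (1+k)Ma, so a = g sinθ/(1+k) = 10 × sin13.6° / 1.4 ≈ 1.68 m/s².

a ≈ 1.68 m/s²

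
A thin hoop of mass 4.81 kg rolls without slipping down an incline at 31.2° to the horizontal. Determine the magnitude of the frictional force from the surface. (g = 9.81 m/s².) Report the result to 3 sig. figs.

f ≈ 12.2 N

The moment of inertia is MR², giving k ≡ I/(MR²) = 1.
Newton's second law down the slope: Mg sinθ − f = Ma. The torque equation fR = Iα (with α = a/R) gives f = kMa.
Combining, a = g sinθ/(1+k) and f = kMa = kMg sinθ/(1+k).
f = 1 × 4.81 × 9.81 × sin31.2° / 2 ≈ 12.2 N.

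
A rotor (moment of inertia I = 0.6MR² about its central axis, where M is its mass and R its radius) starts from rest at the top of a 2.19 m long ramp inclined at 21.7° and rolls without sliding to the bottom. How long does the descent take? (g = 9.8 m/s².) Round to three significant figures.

The moment of inertia is 0.6MR², giving k ≡ I/(MR²) = 0.6.
Newton's second law down the slope: Mg sinθ − f = Ma. The torque equation fR = Iα (with α = a/R) gives f = kMa.
Hence a = g sinθ/(1+k) = 9.8×sin21.7°/1.6 = 2.265 m/s².
Starting from rest, L = ½at², so t = √(2L/a) = √(2×2.19/2.265) ≈ 1.39 s.

t ≈ 1.39 s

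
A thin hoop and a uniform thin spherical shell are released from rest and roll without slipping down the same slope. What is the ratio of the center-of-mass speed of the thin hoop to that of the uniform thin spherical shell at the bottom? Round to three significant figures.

v_ratio ≈ 0.913

Each satisfies Mgh = ½(1+k)Mv² with k = I/(MR²), so v ∝ 1/√(1+k).
For the thin hoop k = 1; for the uniform thin spherical shell k = 2/3.
v₁/v₂ = √((1+k₂)/(1+k₁)) = √(1.667/2) ≈ 0.913.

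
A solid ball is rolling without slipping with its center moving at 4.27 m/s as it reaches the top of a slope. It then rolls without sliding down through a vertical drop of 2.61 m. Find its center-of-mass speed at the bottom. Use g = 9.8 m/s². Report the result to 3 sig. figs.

v ≈ 7.40 m/s

With I = (2/5)MR², the ratio k = I/(MR²) is 0.4.
Pure rolling means v = ωR; then KE = ½Mv² + ½I(v/R)² = ½(1+k)Mv² = (7/10)Mv².
Conserving energy between top and bottom: (7/10)Mv² = (7/10)Mv₀² + Mgh, hence v² = v₀² + 2gh/(1+k).
v = √(4.27² + 2×9.8×2.61/1.4) = √54.77 ≈ 7.40 m/s.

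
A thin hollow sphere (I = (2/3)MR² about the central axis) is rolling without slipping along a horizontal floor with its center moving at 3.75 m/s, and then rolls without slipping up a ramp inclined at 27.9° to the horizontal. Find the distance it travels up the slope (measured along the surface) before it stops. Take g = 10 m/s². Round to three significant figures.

d ≈ 2.50 m

The moment of inertia is (2/3)MR², giving k ≡ I/(MR²) = 2/3.
Since it rolls without slipping, ω = v/R and KE = ½Mv² + ½Iω² = ½(1+k)Mv² = (5/6)Mv².
Setting this equal to Mgh gives the vertical rise h = (1+k)v₀²/(2g) = 1.667×3.75²/(2×10) = 1.172 m.
Along the incline, d = h/sinθ = 1.172/sin27.9° ≈ 2.50 m.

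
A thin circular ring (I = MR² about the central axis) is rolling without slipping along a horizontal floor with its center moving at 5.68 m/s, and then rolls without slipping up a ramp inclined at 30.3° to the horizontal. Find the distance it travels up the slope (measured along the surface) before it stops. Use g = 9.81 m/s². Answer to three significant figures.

The moment of inertia is MR², giving k ≡ I/(MR²) = 1.
Pure rolling means v = ωR; then KE = ½Mv² + ½I(v/R)² = ½(1+k)Mv² = Mv².
Setting this equal to Mgh gives the vertical rise h = (1+k)v₀²/(2g) = 2×5.68²/(2×9.81) = 3.289 m.
The distance along the slope is d = h/sinθ = 3.289/sin30.3° ≈ 6.52 m.

d ≈ 6.52 m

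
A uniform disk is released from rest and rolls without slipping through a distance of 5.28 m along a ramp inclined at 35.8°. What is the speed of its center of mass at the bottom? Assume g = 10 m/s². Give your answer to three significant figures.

With I = (1/2)MR², the ratio k = I/(MR²) is 0.5.
The rolling condition ω = v/R makes the rotational term ½I(v/R)² = ½kMv², so KE_total = ½(1+k)Mv² = (3/4)Mv².
The vertical drop is h = L sinθ = 5.28 × sin35.8° = 3.089 m.
Setting Mgh = (3/4)Mv² gives v = √(2gh/(1+k)) = √(2·10·3.089/1.5) ≈ 6.42 m/s.

v ≈ 6.42 m/s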